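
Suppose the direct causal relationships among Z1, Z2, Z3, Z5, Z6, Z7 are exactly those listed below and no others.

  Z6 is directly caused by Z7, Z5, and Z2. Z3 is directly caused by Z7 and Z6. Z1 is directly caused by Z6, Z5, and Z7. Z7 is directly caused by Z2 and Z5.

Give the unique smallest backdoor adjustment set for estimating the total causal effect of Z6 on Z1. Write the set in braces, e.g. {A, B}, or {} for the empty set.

Variables eligible for adjustment (non-descendants of Z6, excluding Z6 and Z1): {Z2, Z5, Z7}.
Backdoor paths from Z6 to Z1:
  P1: Z6 <- Z5 -> Z7 -> Z1
  P2: Z6 <- Z5 -> Z1
  P3: Z6 <- Z2 -> Z7 <- Z5 -> Z1
  P4: Z6 <- Z2 -> Z7 -> Z1
  P5: Z6 <- Z7 <- Z5 -> Z1
  P6: Z6 <- Z7 -> Z1
The empty set is not sufficient: P1 (Z6 <- Z5 -> Z7 -> Z1) has no collider blocking it and no conditioned non-collider, so it is open.
Try {Z5, Z7}:
  P1: blocked at fork node Z5 ∈ conditioning set.
  P2: blocked at fork node Z5 ∈ conditioning set.
  P3: blocked at fork node Z5 ∈ conditioning set.
  P4: blocked at chain node Z7 ∈ conditioning set.
  P5: blocked at chain node Z7 ∈ conditioning set.
  P6: blocked at fork node Z7 ∈ conditioning set.
{Z5, Z7} contains no descendant of Z6 and blocks every backdoor path.
Every element of {Z5, Z7} is needed (dropping Z5 leaves P2 open; dropping Z7 leaves P4 open), so no proper subset is valid.
Among all size-2 subsets of the eligible variables, only {Z5, Z7} blocks every backdoor path, so it is the unique smallest valid adjustment set.

{Z5, Z7}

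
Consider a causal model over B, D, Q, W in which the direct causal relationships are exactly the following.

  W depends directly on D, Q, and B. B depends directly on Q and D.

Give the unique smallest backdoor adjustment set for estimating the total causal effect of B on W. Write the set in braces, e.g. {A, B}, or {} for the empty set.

Variables eligible for adjustment (non-descendants of B, excluding B and W): {D, Q}.
Backdoor paths from B to W:
  P1: B <- Q -> W
  P2: B <- D -> W
The empty set is not sufficient: P1 (B <- Q -> W) has no collider blocking it and no conditioned non-collider, so it is open.
Try {D, Q}:
  P1: blocked at fork node Q ∈ conditioning set.
  P2: blocked at fork node D ∈ conditioning set.
{D, Q} contains no descendant of B and blocks every backdoor path.
Every element of {D, Q} is needed (dropping D leaves P2 open; dropping Q leaves P1 open), so no proper subset is valid.
Among all size-2 subsets of the eligible variables, only {D, Q} blocks every backdoor path, so it is the unique smallest valid adjustment set.

{D, Q}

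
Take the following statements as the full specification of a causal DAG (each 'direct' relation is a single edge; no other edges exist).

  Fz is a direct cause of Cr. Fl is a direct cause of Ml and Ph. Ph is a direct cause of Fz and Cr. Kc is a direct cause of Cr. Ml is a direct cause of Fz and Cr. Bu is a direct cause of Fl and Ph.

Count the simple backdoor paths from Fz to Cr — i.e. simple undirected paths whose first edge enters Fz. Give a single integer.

A backdoor path from Fz to Cr is any simple undirected path whose first edge points into Fz (i.e. leaves Fz via a parent).
Parents of Fz: {Ml, Ph}.
Enumerating:
  P1: Fz <- Ph <- Bu -> Fl -> Ml -> Cr
  P2: Fz <- Ph <- Fl -> Ml -> Cr
  P3: Fz <- Ph -> Cr
  P4: Fz <- Ml <- Fl <- Bu -> Ph -> Cr
  P5: Fz <- Ml <- Fl -> Ph -> Cr
  P6: Fz <- Ml -> Cr
That exhausts the simple backdoor paths. Count: 6.

6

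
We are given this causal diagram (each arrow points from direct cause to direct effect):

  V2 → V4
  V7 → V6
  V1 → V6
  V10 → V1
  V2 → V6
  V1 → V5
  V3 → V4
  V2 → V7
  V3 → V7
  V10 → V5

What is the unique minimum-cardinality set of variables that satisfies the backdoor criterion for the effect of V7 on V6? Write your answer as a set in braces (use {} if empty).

{V2}

Variables eligible for adjustment (non-descendants of V7, excluding V7 and V6): {V1, V10, V2, V3, V4, V5}.
Backdoor paths from V7 to V6:
  P1: V7 <- V3 -> V4 <- V2 -> V6
  P2: V7 <- V2 -> V6
The empty set is not sufficient: P2 (V7 <- V2 -> V6) has no collider blocking it and no conditioned non-collider, so it is open.
Try {V2}:
  P1: blocked at collider V4 (neither it nor any descendant is in the conditioning set).
  P2: blocked at fork node V2 ∈ conditioning set.
{V2} contains no descendant of V7 and blocks every backdoor path.
No other singleton works — e.g. {V3} leaves P2 open — so {V2} is the unique smallest valid adjustment set.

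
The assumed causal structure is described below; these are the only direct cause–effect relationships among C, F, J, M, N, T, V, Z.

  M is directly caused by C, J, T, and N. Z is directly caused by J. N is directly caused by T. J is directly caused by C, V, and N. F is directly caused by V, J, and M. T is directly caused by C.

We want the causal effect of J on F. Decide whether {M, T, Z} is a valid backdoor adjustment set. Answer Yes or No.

No

Backdoor paths from J to F (paths whose first edge points into J):
  P1: J <- C -> T -> N -> M -> F
  P2: J <- C -> T -> M -> F
  P3: J <- C -> M -> F
  P4: J <- N <- T <- C -> M -> F
  P5: J <- N <- T -> M -> F
  P6: J <- N -> M -> F
  P7: J <- V -> F
Condition 1 (no descendant of J in the set): FAILS — M and Z are descendants of J.
Condition 2 (every backdoor path blocked by {M, T, Z}):
  P1: blocked at chain node T ∈ conditioning set.
  P2: blocked at chain node T ∈ conditioning set.
  P3: blocked at chain node M ∈ conditioning set.
  P4: blocked at chain node T ∈ conditioning set.
  P5: blocked at fork node T ∈ conditioning set.
  P6: blocked at chain node M ∈ conditioning set.
  P7: open — no interior node is in the conditioning set.
{M, T, Z} does not satisfy the backdoor criterion.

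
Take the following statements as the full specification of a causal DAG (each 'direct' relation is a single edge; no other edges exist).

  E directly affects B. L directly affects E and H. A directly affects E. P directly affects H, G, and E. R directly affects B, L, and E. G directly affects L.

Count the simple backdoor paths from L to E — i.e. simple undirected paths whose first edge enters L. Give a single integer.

3

A backdoor path from L to E is any simple undirected path whose first edge points into L (i.e. leaves L via a parent).
Parents of L: {G, R}.
Enumerating:
  P1: L <- R -> E
  P2: L <- R -> B <- E
  P3: L <- G <- P -> E
That exhausts the simple backdoor paths. Count: 3.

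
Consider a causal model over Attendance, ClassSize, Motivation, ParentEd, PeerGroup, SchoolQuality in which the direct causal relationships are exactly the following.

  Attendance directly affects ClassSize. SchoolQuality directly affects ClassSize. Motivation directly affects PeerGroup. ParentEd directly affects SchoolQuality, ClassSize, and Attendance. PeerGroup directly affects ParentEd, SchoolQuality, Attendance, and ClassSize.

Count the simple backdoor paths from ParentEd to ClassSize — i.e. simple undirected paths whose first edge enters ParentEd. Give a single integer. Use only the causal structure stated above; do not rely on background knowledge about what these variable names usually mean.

3

A backdoor path from ParentEd to ClassSize is any simple undirected path whose first edge points into ParentEd (i.e. leaves ParentEd via a parent).
Parents of ParentEd: {PeerGroup}.
Enumerating:
  P1: ParentEd <- PeerGroup -> Attendance -> ClassSize
  P2: ParentEd <- PeerGroup -> SchoolQuality -> ClassSize
  P3: ParentEd <- PeerGroup -> ClassSize
That exhausts the simple backdoor paths. Count: 3.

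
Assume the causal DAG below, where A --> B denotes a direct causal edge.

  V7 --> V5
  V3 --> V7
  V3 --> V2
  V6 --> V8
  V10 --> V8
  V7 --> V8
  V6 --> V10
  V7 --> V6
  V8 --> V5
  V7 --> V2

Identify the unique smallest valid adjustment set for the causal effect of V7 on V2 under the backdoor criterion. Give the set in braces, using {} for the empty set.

{V3}

Variables eligible for adjustment (non-descendants of V7, excluding V7 and V2): {V3}.
Backdoor paths from V7 to V2:
  P1: V7 <- V3 -> V2
The empty set is not sufficient: P1 (V7 <- V3 -> V2) has no collider blocking it and no conditioned non-collider, so it is open.
Try {V3}:
  P1: blocked at fork node V3 ∈ conditioning set.
{V3} contains no descendant of V7 and blocks every backdoor path.
{V3} is the unique smallest valid adjustment set.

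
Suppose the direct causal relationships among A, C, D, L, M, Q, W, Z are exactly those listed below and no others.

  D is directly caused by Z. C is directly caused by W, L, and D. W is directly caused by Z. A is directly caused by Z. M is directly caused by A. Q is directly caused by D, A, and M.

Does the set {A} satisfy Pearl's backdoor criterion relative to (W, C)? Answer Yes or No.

No

Backdoor paths from W to C (paths whose first edge points into W):
  P1: W <- Z -> A -> M -> Q <- D -> C
  P2: W <- Z -> A -> Q <- D -> C
  P3: W <- Z -> D -> C
Condition 1 (no descendant of W in the set): holds — descendants of W are {C}; none are in {A}.
Condition 2 (every backdoor path blocked by {A}):
  P1: blocked at chain node A ∈ conditioning set.
  P2: blocked at chain node A ∈ conditioning set.
  P3: open — no interior node is in the conditioning set.
{A} does not satisfy the backdoor criterion.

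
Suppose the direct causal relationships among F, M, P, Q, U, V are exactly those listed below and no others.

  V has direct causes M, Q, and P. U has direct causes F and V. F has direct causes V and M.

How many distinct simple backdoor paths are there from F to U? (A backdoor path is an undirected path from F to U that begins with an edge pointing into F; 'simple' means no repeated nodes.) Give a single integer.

2

A backdoor path from F to U is any simple undirected path whose first edge points into F (i.e. leaves F via a parent).
Parents of F: {M, V}.
Enumerating:
  P1: F <- M -> V -> U
  P2: F <- V -> U
That exhausts the simple backdoor paths. Count: 2.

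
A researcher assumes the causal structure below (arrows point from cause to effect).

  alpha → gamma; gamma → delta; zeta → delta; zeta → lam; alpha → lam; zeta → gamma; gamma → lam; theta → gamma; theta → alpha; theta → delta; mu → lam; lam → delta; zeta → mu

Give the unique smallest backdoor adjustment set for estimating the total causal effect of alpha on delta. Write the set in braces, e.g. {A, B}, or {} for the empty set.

{theta}

Variables eligible for adjustment (non-descendants of alpha, excluding alpha and delta): {mu, theta, zeta}.
Backdoor paths from alpha to delta:
  P1: alpha <- theta -> gamma <- zeta -> mu -> lam -> delta
  P2: alpha <- theta -> gamma <- zeta -> lam -> delta
  P3: alpha <- theta -> gamma <- zeta -> delta
  P4: alpha <- theta -> gamma -> lam <- zeta -> delta
  P5: alpha <- theta -> gamma -> lam <- mu <- zeta -> delta
  P6: alpha <- theta -> gamma -> lam -> delta
  P7: alpha <- theta -> gamma -> delta
  P8: alpha <- theta -> delta
The empty set is not sufficient: P6 (alpha <- theta -> gamma -> lam -> delta) has no collider blocking it and no conditioned non-collider, so it is open.
Try {theta}:
  P1: blocked at fork node theta ∈ conditioning set.
  P2: blocked at fork node theta ∈ conditioning set.
  P3: blocked at fork node theta ∈ conditioning set.
  P4: blocked at fork node theta ∈ conditioning set.
  P5: blocked at fork node theta ∈ conditioning set.
  P6: blocked at fork node theta ∈ conditioning set.
  P7: blocked at fork node theta ∈ conditioning set.
  P8: blocked at fork node theta ∈ conditioning set.
{theta} contains no descendant of alpha and blocks every backdoor path.
No other singleton works — e.g. {zeta} leaves P6 open — so {theta} is the unique smallest valid adjustment set.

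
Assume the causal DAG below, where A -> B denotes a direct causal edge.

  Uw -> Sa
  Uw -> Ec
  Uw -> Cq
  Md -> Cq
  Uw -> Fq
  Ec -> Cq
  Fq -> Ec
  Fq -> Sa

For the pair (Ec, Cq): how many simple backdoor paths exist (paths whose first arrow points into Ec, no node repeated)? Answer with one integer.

A backdoor path from Ec to Cq is any simple undirected path whose first edge points into Ec (i.e. leaves Ec via a parent).
Parents of Ec: {Fq, Uw}.
Enumerating:
  P1: Ec <- Uw -> Cq
  P2: Ec <- Fq <- Uw -> Cq
  P3: Ec <- Fq -> Sa <- Uw -> Cq
That exhausts the simple backdoor paths. Count: 3.

3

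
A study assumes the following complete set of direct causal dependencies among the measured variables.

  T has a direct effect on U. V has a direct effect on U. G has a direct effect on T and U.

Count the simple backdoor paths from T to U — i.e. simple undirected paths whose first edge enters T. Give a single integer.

1

A backdoor path from T to U is any simple undirected path whose first edge points into T (i.e. leaves T via a parent).
Parents of T: {G}.
Enumerating:
  P1: T <- G -> U
That exhausts the simple backdoor paths. Count: 1.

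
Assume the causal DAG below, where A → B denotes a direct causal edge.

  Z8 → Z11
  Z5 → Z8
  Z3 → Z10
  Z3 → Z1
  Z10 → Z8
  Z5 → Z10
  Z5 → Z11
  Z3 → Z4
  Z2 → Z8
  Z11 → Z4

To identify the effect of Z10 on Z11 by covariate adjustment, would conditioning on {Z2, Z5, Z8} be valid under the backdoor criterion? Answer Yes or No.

No

Backdoor paths from Z10 to Z11 (paths whose first edge points into Z10):
  P1: Z10 <- Z5 -> Z8 -> Z11
  P2: Z10 <- Z5 -> Z11
  P3: Z10 <- Z3 -> Z4 <- Z11
Condition 1 (no descendant of Z10 in the set): FAILS — Z8 is a descendant of Z10.
Condition 2 (every backdoor path blocked by {Z2, Z5, Z8}):
  P1: blocked at fork node Z5 ∈ conditioning set.
  P2: blocked at fork node Z5 ∈ conditioning set.
  P3: blocked at collider Z4 (neither it nor any descendant is in the conditioning set).
{Z2, Z5, Z8} does not satisfy the backdoor criterion.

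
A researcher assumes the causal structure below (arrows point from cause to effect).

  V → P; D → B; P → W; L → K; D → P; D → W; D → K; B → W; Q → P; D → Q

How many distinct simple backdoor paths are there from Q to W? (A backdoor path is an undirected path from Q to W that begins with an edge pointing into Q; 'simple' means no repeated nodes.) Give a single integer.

A backdoor path from Q to W is any simple undirected path whose first edge points into Q (i.e. leaves Q via a parent).
Parents of Q: {D}.
Enumerating:
  P1: Q <- D -> B -> W
  P2: Q <- D -> P -> W
  P3: Q <- D -> W
That exhausts the simple backdoor paths. Count: 3.

3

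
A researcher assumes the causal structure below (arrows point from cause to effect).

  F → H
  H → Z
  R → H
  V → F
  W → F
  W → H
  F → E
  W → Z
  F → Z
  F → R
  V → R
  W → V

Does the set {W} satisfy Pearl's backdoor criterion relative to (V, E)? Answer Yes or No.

Backdoor paths from V to E (paths whose first edge points into V):
  P1: V <- W -> F -> E
  P2: V <- W -> H <- F -> E
  P3: V <- W -> H <- R <- F -> E
  P4: V <- W -> H -> Z <- F -> E
  P5: V <- W -> Z <- F -> E
  P6: V <- W -> Z <- H <- F -> E
  P7: V <- W -> Z <- H <- R <- F -> E
Condition 1 (no descendant of V in the set): holds — descendants of V are {E, F, H, R, Z}; none are in {W}.
Condition 2 (every backdoor path blocked by {W}):
  P1: blocked at fork node W ∈ conditioning set.
  P2: blocked at fork node W ∈ conditioning set.
  P3: blocked at fork node W ∈ conditioning set.
  P4: blocked at fork node W ∈ conditioning set.
  P5: blocked at fork node W ∈ conditioning set.
  P6: blocked at fork node W ∈ conditioning set.
  P7: blocked at fork node W ∈ conditioning set.
{W} satisfies the backdoor criterion.

Yes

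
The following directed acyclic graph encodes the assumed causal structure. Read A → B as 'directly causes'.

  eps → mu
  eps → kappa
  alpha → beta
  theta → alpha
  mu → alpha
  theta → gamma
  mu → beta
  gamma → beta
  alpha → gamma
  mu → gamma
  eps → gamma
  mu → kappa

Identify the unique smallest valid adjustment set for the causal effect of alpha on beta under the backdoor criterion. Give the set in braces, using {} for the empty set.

{mu, theta}

Variables eligible for adjustment (non-descendants of alpha, excluding alpha and beta): {eps, kappa, mu, theta}.
Backdoor paths from alpha to beta:
  P1: alpha <- theta -> gamma <- eps -> mu -> beta
  P2: alpha <- theta -> gamma <- eps -> kappa <- mu -> beta
  P3: alpha <- theta -> gamma <- mu -> beta
  P4: alpha <- theta -> gamma -> beta
  P5: alpha <- mu <- eps -> gamma -> beta
  P6: alpha <- mu -> kappa <- eps -> gamma -> beta
  P7: alpha <- mu -> gamma -> beta
  P8: alpha <- mu -> beta
The empty set is not sufficient: P4 (alpha <- theta -> gamma -> beta) has no collider blocking it and no conditioned non-collider, so it is open.
Try {mu, theta}:
  P1: blocked at fork node theta ∈ conditioning set.
  P2: blocked at fork node theta ∈ conditioning set.
  P3: blocked at fork node theta ∈ conditioning set.
  P4: blocked at fork node theta ∈ conditioning set.
  P5: blocked at chain node mu ∈ conditioning set.
  P6: blocked at fork node mu ∈ conditioning set.
  P7: blocked at fork node mu ∈ conditioning set.
  P8: blocked at fork node mu ∈ conditioning set.
{mu, theta} contains no descendant of alpha and blocks every backdoor path.
Every element of {mu, theta} is needed (dropping mu leaves P5 open; dropping theta leaves P4 open), so no proper subset is valid.
Among all size-2 subsets of the eligible variables, only {mu, theta} blocks every backdoor path, so it is the unique smallest valid adjustment set.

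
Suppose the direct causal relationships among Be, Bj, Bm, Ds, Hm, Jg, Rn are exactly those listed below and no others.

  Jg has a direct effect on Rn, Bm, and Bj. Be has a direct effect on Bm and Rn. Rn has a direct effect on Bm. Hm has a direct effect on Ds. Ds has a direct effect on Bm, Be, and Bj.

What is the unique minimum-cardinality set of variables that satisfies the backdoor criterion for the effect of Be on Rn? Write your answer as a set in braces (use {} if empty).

{}

Variables eligible for adjustment (non-descendants of Be, excluding Be and Rn): {Bj, Ds, Hm, Jg}.
Backdoor paths from Be to Rn:
  P1: Be <- Ds -> Bj <- Jg -> Rn
  P2: Be <- Ds -> Bj <- Jg -> Bm <- Rn
  P3: Be <- Ds -> Bm <- Jg -> Rn
  P4: Be <- Ds -> Bm <- Rn
Each backdoor path contains an unconditioned collider, so every path is already blocked with the empty conditioning set:
  P1: blocked at collider Bj (neither it nor any descendant is in the conditioning set).
  P2: blocked at collider Bj (neither it nor any descendant is in the conditioning set).
  P3: blocked at collider Bm (neither it nor any descendant is in the conditioning set).
  P4: blocked at collider Bm (neither it nor any descendant is in the conditioning set).
The empty set is therefore the unique smallest valid set.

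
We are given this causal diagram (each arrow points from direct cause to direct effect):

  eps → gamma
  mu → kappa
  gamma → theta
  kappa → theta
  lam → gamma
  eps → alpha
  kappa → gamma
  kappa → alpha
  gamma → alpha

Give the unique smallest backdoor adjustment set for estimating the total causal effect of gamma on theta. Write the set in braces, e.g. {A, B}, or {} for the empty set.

{kappa}

Variables eligible for adjustment (non-descendants of gamma, excluding gamma and theta): {eps, kappa, lam, mu}.
Backdoor paths from gamma to theta:
  P1: gamma <- eps -> alpha <- kappa -> theta
  P2: gamma <- kappa -> theta
The empty set is not sufficient: P2 (gamma <- kappa -> theta) has no collider blocking it and no conditioned non-collider, so it is open.
Try {kappa}:
  P1: blocked at collider alpha (neither it nor any descendant is in the conditioning set).
  P2: blocked at fork node kappa ∈ conditioning set.
{kappa} contains no descendant of gamma and blocks every backdoor path.
No other singleton works — e.g. {mu} leaves P2 open — so {kappa} is the unique smallest valid adjustment set.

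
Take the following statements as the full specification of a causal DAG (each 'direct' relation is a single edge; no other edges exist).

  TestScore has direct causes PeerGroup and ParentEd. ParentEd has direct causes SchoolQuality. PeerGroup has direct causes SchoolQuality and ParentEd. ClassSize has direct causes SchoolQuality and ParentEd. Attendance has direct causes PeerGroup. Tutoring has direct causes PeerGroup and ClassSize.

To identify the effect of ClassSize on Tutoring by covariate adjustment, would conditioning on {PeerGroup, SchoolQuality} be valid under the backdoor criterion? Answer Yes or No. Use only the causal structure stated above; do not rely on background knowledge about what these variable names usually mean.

Backdoor paths from ClassSize to Tutoring (paths whose first edge points into ClassSize):
  P1: ClassSize <- SchoolQuality -> ParentEd -> PeerGroup -> Tutoring
  P2: ClassSize <- SchoolQuality -> ParentEd -> TestScore <- PeerGroup -> Tutoring
  P3: ClassSize <- SchoolQuality -> PeerGroup -> Tutoring
  P4: ClassSize <- ParentEd <- SchoolQuality -> PeerGroup -> Tutoring
  P5: ClassSize <- ParentEd -> PeerGroup -> Tutoring
  P6: ClassSize <- ParentEd -> TestScore <- PeerGroup -> Tutoring
Condition 1 (no descendant of ClassSize in the set): holds — descendants of ClassSize are {Tutoring}; none are in {PeerGroup, SchoolQuality}.
Condition 2 (every backdoor path blocked by {PeerGroup, SchoolQuality}):
  P1: blocked at fork node SchoolQuality ∈ conditioning set.
  P2: blocked at fork node SchoolQuality ∈ conditioning set.
  P3: blocked at fork node SchoolQuality ∈ conditioning set.
  P4: blocked at fork node SchoolQuality ∈ conditioning set.
  P5: blocked at chain node PeerGroup ∈ conditioning set.
  P6: blocked at collider TestScore (neither it nor any descendant is in the conditioning set).
{PeerGroup, SchoolQuality} satisfies the backdoor criterion.

Yes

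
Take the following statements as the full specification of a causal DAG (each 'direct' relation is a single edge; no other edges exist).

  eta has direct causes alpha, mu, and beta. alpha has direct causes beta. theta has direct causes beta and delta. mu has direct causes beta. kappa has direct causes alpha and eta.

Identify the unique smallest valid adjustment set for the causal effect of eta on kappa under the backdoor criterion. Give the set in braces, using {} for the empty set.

Variables eligible for adjustment (non-descendants of eta, excluding eta and kappa): {alpha, beta, delta, mu, theta}.
Backdoor paths from eta to kappa:
  P1: eta <- beta -> alpha -> kappa
  P2: eta <- mu <- beta -> alpha -> kappa
  P3: eta <- alpha -> kappa
The empty set is not sufficient: P1 (eta <- beta -> alpha -> kappa) has no collider blocking it and no conditioned non-collider, so it is open.
Try {alpha}:
  P1: blocked at chain node alpha ∈ conditioning set.
  P2: blocked at chain node alpha ∈ conditioning set.
  P3: blocked at fork node alpha ∈ conditioning set.
{alpha} contains no descendant of eta and blocks every backdoor path.
No other singleton works — e.g. {beta} leaves P3 open — so {alpha} is the unique smallest valid adjustment set.

{alpha}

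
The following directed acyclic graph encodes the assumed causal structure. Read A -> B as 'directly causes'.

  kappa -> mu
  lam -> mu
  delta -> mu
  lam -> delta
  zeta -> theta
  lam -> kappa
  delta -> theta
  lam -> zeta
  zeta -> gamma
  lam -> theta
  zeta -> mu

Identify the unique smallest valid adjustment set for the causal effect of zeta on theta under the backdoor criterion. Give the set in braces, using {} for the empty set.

Variables eligible for adjustment (non-descendants of zeta, excluding zeta and theta): {delta, kappa, lam}.
Backdoor paths from zeta to theta:
  P1: zeta <- lam -> kappa -> mu <- delta -> theta
  P2: zeta <- lam -> delta -> theta
  P3: zeta <- lam -> mu <- delta -> theta
  P4: zeta <- lam -> theta
The empty set is not sufficient: P2 (zeta <- lam -> delta -> theta) has no collider blocking it and no conditioned non-collider, so it is open.
Try {lam}:
  P1: blocked at fork node lam ∈ conditioning set.
  P2: blocked at fork node lam ∈ conditioning set.
  P3: blocked at fork node lam ∈ conditioning set.
  P4: blocked at fork node lam ∈ conditioning set.
{lam} contains no descendant of zeta and blocks every backdoor path.
No other singleton works — e.g. {kappa} leaves P2 open — so {lam} is the unique smallest valid adjustment set.

{lam}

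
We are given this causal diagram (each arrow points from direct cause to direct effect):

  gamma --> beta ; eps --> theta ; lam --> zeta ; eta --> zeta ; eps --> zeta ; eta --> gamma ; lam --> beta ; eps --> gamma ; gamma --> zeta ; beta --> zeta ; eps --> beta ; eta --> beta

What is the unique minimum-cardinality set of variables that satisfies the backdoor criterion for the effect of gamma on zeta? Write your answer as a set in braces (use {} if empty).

{eps, eta}

Variables eligible for adjustment (non-descendants of gamma, excluding gamma and zeta): {eps, eta, lam, theta}.
Backdoor paths from gamma to zeta:
  P1: gamma <- eps -> beta <- lam -> zeta
  P2: gamma <- eps -> beta <- eta -> zeta
  P3: gamma <- eps -> beta -> zeta
  P4: gamma <- eps -> zeta
  P5: gamma <- eta -> beta <- lam -> zeta
  P6: gamma <- eta -> beta <- eps -> zeta
  P7: gamma <- eta -> beta -> zeta
  P8: gamma <- eta -> zeta
The empty set is not sufficient: P3 (gamma <- eps -> beta -> zeta) has no collider blocking it and no conditioned non-collider, so it is open.
Try {eps, eta}:
  P1: blocked at fork node eps ∈ conditioning set.
  P2: blocked at fork node eps ∈ conditioning set.
  P3: blocked at fork node eps ∈ conditioning set.
  P4: blocked at fork node eps ∈ conditioning set.
  P5: blocked at fork node eta ∈ conditioning set.
  P6: blocked at fork node eta ∈ conditioning set.
  P7: blocked at fork node eta ∈ conditioning set.
  P8: blocked at fork node eta ∈ conditioning set.
{eps, eta} contains no descendant of gamma and blocks every backdoor path.
Every element of {eps, eta} is needed (dropping eps leaves P3 open; dropping eta leaves P7 open), so no proper subset is valid.
Among all size-2 subsets of the eligible variables, only {eps, eta} blocks every backdoor path, so it is the unique smallest valid adjustment set.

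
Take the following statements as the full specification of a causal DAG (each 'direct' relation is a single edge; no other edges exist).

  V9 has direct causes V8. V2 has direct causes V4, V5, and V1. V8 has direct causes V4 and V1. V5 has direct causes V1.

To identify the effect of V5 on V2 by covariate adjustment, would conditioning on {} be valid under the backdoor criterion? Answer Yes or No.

Backdoor paths from V5 to V2 (paths whose first edge points into V5):
  P1: V5 <- V1 -> V2
  P2: V5 <- V1 -> V8 <- V4 -> V2
Condition 1 (no descendant of V5 in the set): holds — descendants of V5 are {V2}; none are in {}.
Condition 2 (every backdoor path blocked by {}):
  P1: open — no interior node is in the conditioning set.
  P2: blocked at collider V8 (neither it nor any descendant is in the conditioning set).
{} does not satisfy the backdoor criterion.

No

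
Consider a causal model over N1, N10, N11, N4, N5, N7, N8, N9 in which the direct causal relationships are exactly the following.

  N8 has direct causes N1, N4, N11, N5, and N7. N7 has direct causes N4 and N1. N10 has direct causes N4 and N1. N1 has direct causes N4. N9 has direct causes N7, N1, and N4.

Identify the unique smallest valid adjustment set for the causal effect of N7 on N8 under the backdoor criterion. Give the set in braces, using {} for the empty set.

Variables eligible for adjustment (non-descendants of N7, excluding N7 and N8): {N1, N10, N11, N4, N5}.
Backdoor paths from N7 to N8:
  P1: N7 <- N4 -> N1 -> N8
  P2: N7 <- N4 -> N10 <- N1 -> N8
  P3: N7 <- N4 -> N9 <- N1 -> N8
  P4: N7 <- N4 -> N8
  P5: N7 <- N1 <- N4 -> N8
  P6: N7 <- N1 -> N10 <- N4 -> N8
  P7: N7 <- N1 -> N9 <- N4 -> N8
  P8: N7 <- N1 -> N8
The empty set is not sufficient: P1 (N7 <- N4 -> N1 -> N8) has no collider blocking it and no conditioned non-collider, so it is open.
Try {N1, N4}:
  P1: blocked at fork node N4 ∈ conditioning set.
  P2: blocked at fork node N4 ∈ conditioning set.
  P3: blocked at fork node N4 ∈ conditioning set.
  P4: blocked at fork node N4 ∈ conditioning set.
  P5: blocked at chain node N1 ∈ conditioning set.
  P6: blocked at fork node N1 ∈ conditioning set.
  P7: blocked at fork node N1 ∈ conditioning set.
  P8: blocked at fork node N1 ∈ conditioning set.
{N1, N4} contains no descendant of N7 and blocks every backdoor path.
Every element of {N1, N4} is needed (dropping N1 leaves P8 open; dropping N4 leaves P4 open), so no proper subset is valid.
Among all size-2 subsets of the eligible variables, only {N1, N4} blocks every backdoor path, so it is the unique smallest valid adjustment set.

{N1, N4}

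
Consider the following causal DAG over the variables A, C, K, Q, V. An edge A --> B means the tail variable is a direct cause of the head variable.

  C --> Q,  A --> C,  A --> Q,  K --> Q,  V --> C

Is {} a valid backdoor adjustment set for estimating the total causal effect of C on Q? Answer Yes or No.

No

Backdoor paths from C to Q (paths whose first edge points into C):
  P1: C <- A -> Q
Condition 1 (no descendant of C in the set): holds — descendants of C are {Q}; none are in {}.
Condition 2 (every backdoor path blocked by {}):
  P1: open — no interior node is in the conditioning set.
{} does not satisfy the backdoor criterion.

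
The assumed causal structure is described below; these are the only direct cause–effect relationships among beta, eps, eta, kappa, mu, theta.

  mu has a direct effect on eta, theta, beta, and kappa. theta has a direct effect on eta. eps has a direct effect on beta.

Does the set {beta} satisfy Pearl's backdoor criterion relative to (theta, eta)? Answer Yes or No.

Backdoor paths from theta to eta (paths whose first edge points into theta):
  P1: theta <- mu -> eta
Condition 1 (no descendant of theta in the set): holds — descendants of theta are {eta}; none are in {beta}.
Condition 2 (every backdoor path blocked by {beta}):
  P1: open — no interior node is in the conditioning set.
{beta} does not satisfy the backdoor criterion.

No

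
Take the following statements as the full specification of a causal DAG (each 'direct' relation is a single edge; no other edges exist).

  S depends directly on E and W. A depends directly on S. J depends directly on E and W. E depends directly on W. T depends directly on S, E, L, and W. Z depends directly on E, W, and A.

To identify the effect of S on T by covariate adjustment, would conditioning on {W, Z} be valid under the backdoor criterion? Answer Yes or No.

No

Backdoor paths from S to T (paths whose first edge points into S):
  P1: S <- W -> E -> T
  P2: S <- W -> J <- E -> T
  P3: S <- W -> Z <- E -> T
  P4: S <- W -> T
  P5: S <- E <- W -> T
  P6: S <- E -> J <- W -> T
  P7: S <- E -> Z <- W -> T
  P8: S <- E -> T
Condition 1 (no descendant of S in the set): FAILS — Z is a descendant of S.
Condition 2 (every backdoor path blocked by {W, Z}):
  P1: blocked at fork node W ∈ conditioning set.
  P2: blocked at fork node W ∈ conditioning set.
  P3: blocked at fork node W ∈ conditioning set.
  P4: blocked at fork node W ∈ conditioning set.
  P5: blocked at fork node W ∈ conditioning set.
  P6: blocked at collider J (neither it nor any descendant is in the conditioning set).
  P7: blocked at fork node W ∈ conditioning set.
  P8: open — no interior node is in the conditioning set.
{W, Z} does not satisfy the backdoor criterion.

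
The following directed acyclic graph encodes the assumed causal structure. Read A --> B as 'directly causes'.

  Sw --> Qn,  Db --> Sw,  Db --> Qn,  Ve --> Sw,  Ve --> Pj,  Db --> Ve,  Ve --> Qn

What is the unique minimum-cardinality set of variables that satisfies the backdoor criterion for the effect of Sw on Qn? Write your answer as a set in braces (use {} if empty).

{Db, Ve}

Variables eligible for adjustment (non-descendants of Sw, excluding Sw and Qn): {Db, Pj, Ve}.
Backdoor paths from Sw to Qn:
  P1: Sw <- Db -> Ve -> Qn
  P2: Sw <- Db -> Qn
  P3: Sw <- Ve <- Db -> Qn
  P4: Sw <- Ve -> Qn
The empty set is not sufficient: P1 (Sw <- Db -> Ve -> Qn) has no collider blocking it and no conditioned non-collider, so it is open.
Try {Db, Ve}:
  P1: blocked at fork node Db ∈ conditioning set.
  P2: blocked at fork node Db ∈ conditioning set.
  P3: blocked at chain node Ve ∈ conditioning set.
  P4: blocked at fork node Ve ∈ conditioning set.
{Db, Ve} contains no descendant of Sw and blocks every backdoor path.
Every element of {Db, Ve} is needed (dropping Db leaves P2 open; dropping Ve leaves P4 open), so no proper subset is valid.
Among all size-2 subsets of the eligible variables, only {Db, Ve} blocks every backdoor path, so it is the unique smallest valid adjustment set.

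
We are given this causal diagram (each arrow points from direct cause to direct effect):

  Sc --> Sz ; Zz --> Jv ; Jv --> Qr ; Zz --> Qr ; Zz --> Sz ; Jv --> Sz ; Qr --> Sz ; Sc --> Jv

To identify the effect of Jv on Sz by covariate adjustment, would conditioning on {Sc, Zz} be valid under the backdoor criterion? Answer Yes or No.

Backdoor paths from Jv to Sz (paths whose first edge points into Jv):
  P1: Jv <- Sc -> Sz
  P2: Jv <- Zz -> Qr -> Sz
  P3: Jv <- Zz -> Sz
Condition 1 (no descendant of Jv in the set): holds — descendants of Jv are {Qr, Sz}; none are in {Sc, Zz}.
Condition 2 (every backdoor path blocked by {Sc, Zz}):
  P1: blocked at fork node Sc ∈ conditioning set.
  P2: blocked at fork node Zz ∈ conditioning set.
  P3: blocked at fork node Zz ∈ conditioning set.
{Sc, Zz} satisfies the backdoor criterion.

Yes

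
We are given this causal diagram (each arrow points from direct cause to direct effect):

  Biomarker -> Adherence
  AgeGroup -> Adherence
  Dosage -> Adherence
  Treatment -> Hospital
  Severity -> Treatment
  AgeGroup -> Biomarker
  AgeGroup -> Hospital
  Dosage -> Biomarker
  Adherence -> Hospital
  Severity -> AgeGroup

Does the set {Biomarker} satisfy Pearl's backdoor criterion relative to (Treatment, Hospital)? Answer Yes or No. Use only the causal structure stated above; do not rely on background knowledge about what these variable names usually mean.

No

Backdoor paths from Treatment to Hospital (paths whose first edge points into Treatment):
  P1: Treatment <- Severity -> AgeGroup -> Biomarker <- Dosage -> Adherence -> Hospital
  P2: Treatment <- Severity -> AgeGroup -> Biomarker -> Adherence -> Hospital
  P3: Treatment <- Severity -> AgeGroup -> Adherence -> Hospital
  P4: Treatment <- Severity -> AgeGroup -> Hospital
Condition 1 (no descendant of Treatment in the set): holds — descendants of Treatment are {Hospital}; none are in {Biomarker}.
Condition 2 (every backdoor path blocked by {Biomarker}):
  P1: open — collider(s) Biomarker are conditioned on (or have a conditioned descendant) and no non-collider on the path is in the set.
  P2: blocked at chain node Biomarker ∈ conditioning set.
  P3: open — no interior node is in the conditioning set.
  P4: open — no interior node is in the conditioning set.
{Biomarker} does not satisfy the backdoor criterion.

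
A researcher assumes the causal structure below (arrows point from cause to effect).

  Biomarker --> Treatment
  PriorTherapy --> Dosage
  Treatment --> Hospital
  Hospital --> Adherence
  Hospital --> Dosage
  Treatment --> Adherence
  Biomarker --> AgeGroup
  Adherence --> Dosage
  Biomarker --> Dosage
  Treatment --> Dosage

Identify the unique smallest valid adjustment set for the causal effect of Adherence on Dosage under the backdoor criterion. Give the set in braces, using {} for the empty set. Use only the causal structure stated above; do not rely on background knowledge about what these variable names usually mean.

{Hospital, Treatment}

Variables eligible for adjustment (non-descendants of Adherence, excluding Adherence and Dosage): {AgeGroup, Biomarker, Hospital, PriorTherapy, Treatment}.
Backdoor paths from Adherence to Dosage:
  P1: Adherence <- Treatment <- Biomarker -> Dosage
  P2: Adherence <- Treatment -> Hospital -> Dosage
  P3: Adherence <- Treatment -> Dosage
  P4: Adherence <- Hospital <- Treatment <- Biomarker -> Dosage
  P5: Adherence <- Hospital <- Treatment -> Dosage
  P6: Adherence <- Hospital -> Dosage
The empty set is not sufficient: P1 (Adherence <- Treatment <- Biomarker -> Dosage) has no collider blocking it and no conditioned non-collider, so it is open.
Try {Hospital, Treatment}:
  P1: blocked at chain node Treatment ∈ conditioning set.
  P2: blocked at fork node Treatment ∈ conditioning set.
  P3: blocked at fork node Treatment ∈ conditioning set.
  P4: blocked at chain node Hospital ∈ conditioning set.
  P5: blocked at chain node Hospital ∈ conditioning set.
  P6: blocked at fork node Hospital ∈ conditioning set.
{Hospital, Treatment} contains no descendant of Adherence and blocks every backdoor path.
Every element of {Hospital, Treatment} is needed (dropping Hospital leaves P6 open; dropping Treatment leaves P1 open), so no proper subset is valid.
Among all size-2 subsets of the eligible variables, only {Hospital, Treatment} blocks every backdoor path, so it is the unique smallest valid adjustment set.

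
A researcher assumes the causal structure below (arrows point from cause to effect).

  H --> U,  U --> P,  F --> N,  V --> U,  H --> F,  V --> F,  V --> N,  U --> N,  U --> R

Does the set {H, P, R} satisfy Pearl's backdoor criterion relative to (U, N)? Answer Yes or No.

Backdoor paths from U to N (paths whose first edge points into U):
  P1: U <- H -> F <- V -> N
  P2: U <- H -> F -> N
  P3: U <- V -> F -> N
  P4: U <- V -> N
Condition 1 (no descendant of U in the set): FAILS — P and R are descendants of U.
Condition 2 (every backdoor path blocked by {H, P, R}):
  P1: blocked at fork node H ∈ conditioning set.
  P2: blocked at fork node H ∈ conditioning set.
  P3: open — no interior node is in the conditioning set.
  P4: open — no interior node is in the conditioning set.
{H, P, R} does not satisfy the backdoor criterion.

No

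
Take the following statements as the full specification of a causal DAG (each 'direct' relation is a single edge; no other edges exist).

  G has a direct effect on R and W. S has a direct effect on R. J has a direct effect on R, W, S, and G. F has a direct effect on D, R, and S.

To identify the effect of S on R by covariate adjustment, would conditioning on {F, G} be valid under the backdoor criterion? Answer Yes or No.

No

Backdoor paths from S to R (paths whose first edge points into S):
  P1: S <- F -> R
  P2: S <- J -> G -> R
  P3: S <- J -> W <- G -> R
  P4: S <- J -> R
Condition 1 (no descendant of S in the set): holds — descendants of S are {R}; none are in {F, G}.
Condition 2 (every backdoor path blocked by {F, G}):
  P1: blocked at fork node F ∈ conditioning set.
  P2: blocked at chain node G ∈ conditioning set.
  P3: blocked at collider W (neither it nor any descendant is in the conditioning set).
  P4: open — no interior node is in the conditioning set.
{F, G} does not satisfy the backdoor criterion.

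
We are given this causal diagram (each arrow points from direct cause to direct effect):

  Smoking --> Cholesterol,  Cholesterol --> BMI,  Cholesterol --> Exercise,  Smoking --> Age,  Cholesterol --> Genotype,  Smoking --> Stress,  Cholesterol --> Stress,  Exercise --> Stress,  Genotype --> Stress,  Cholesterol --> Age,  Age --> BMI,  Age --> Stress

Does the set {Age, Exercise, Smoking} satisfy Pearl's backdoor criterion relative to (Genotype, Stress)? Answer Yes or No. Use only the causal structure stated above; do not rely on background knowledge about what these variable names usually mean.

Backdoor paths from Genotype to Stress (paths whose first edge points into Genotype):
  P1: Genotype <- Cholesterol <- Smoking -> Age -> Stress
  P2: Genotype <- Cholesterol <- Smoking -> Stress
  P3: Genotype <- Cholesterol -> Exercise -> Stress
  P4: Genotype <- Cholesterol -> Age <- Smoking -> Stress
  P5: Genotype <- Cholesterol -> Age -> Stress
  P6: Genotype <- Cholesterol -> BMI <- Age <- Smoking -> Stress
  P7: Genotype <- Cholesterol -> BMI <- Age -> Stress
  P8: Genotype <- Cholesterol -> Stress
Condition 1 (no descendant of Genotype in the set): holds — descendants of Genotype are {Stress}; none are in {Age, Exercise, Smoking}.
Condition 2 (every backdoor path blocked by {Age, Exercise, Smoking}):
  P1: blocked at fork node Smoking ∈ conditioning set.
  P2: blocked at fork node Smoking ∈ conditioning set.
  P3: blocked at chain node Exercise ∈ conditioning set.
  P4: blocked at fork node Smoking ∈ conditioning set.
  P5: blocked at chain node Age ∈ conditioning set.
  P6: blocked at collider BMI (neither it nor any descendant is in the conditioning set).
  P7: blocked at collider BMI (neither it nor any descendant is in the conditioning set).
  P8: open — no interior node is in the conditioning set.
{Age, Exercise, Smoking} does not satisfy the backdoor criterion.

No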